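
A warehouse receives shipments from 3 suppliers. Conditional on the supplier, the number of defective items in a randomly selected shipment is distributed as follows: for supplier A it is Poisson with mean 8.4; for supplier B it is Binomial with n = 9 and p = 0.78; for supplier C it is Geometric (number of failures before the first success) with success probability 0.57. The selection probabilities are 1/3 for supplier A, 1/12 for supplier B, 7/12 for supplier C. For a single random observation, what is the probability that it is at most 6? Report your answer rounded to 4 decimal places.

Conditional on each supplier, P(X ≤ 6): A: 0.266993; B: 0.315786; C: 0.997282.
By total probability, P(X ≤ 6) = 0.333333·0.266993 + 0.0833333·0.315786 + 0.583333·0.997282 = 0.697061.

0.6971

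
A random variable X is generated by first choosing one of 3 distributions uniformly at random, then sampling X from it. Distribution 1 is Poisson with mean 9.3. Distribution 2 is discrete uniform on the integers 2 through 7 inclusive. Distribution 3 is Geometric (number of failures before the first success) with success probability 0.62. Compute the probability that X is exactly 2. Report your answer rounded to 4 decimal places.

Conditional on each component, P(X = 2): 1: 0.00395364; 2: 0.166667; 3: 0.089528.
By total probability, P(X = 2) = 0.333333·0.00395364 + 0.333333·0.166667 + 0.333333·0.089528 = 0.0867161.

0.0867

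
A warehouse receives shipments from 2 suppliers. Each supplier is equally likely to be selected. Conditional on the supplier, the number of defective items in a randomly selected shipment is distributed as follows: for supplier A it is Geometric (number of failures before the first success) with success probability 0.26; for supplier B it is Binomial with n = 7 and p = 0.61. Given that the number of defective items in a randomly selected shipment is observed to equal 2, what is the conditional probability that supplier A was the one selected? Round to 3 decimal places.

0.669

Likelihoods P(X=2 | ·): A: 0.142376; B: 0.0705021.
Posterior ∝ prior × likelihood. Numerator for A: 0.5·0.142376 = 0.071188.
Normalizing constant: 0.5·0.142376 + 0.5·0.0705021 = 0.106439.
P(A | observation) = 0.071188 / 0.106439 = 0.668815.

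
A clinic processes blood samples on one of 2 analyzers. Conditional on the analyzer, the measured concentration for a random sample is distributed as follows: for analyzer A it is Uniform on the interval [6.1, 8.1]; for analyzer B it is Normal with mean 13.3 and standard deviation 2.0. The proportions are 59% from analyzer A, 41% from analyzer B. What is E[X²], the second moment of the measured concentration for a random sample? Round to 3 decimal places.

104.103

For each component E[X²] = Var + (mean)², giving A: 50.7433; B: 180.89.
Overall E[X²] = 0.59·50.7433 + 0.41·180.89 = 104.103.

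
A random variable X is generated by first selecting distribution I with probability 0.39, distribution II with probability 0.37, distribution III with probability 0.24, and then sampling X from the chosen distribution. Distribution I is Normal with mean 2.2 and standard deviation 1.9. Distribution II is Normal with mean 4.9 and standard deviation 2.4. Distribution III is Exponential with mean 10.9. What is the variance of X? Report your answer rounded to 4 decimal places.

Per component, I: μ=2.2, E[X²]=8.45; II: μ=4.9, E[X²]=29.77; III: μ=10.9, E[X²]=237.62.
E[X] = 0.39·2.2 + 0.37·4.9 + 0.24·10.9 = 5.287.
E[X²] = 0.39·8.45 + 0.37·29.77 + 0.24·237.62 = 71.3392.
Var(X) = E[X²] − (E[X])² = 71.3392 − 27.9524 = 43.3868.

43.3868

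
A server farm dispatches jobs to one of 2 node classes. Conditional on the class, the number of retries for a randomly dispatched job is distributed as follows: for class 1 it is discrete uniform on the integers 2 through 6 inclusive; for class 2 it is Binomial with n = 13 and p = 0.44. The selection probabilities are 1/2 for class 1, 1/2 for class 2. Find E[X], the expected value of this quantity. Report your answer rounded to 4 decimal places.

Component means — 1: 4; 2: 5.72.
E[X] = 0.5·4 + 0.5·5.72 = 4.86.

4.8600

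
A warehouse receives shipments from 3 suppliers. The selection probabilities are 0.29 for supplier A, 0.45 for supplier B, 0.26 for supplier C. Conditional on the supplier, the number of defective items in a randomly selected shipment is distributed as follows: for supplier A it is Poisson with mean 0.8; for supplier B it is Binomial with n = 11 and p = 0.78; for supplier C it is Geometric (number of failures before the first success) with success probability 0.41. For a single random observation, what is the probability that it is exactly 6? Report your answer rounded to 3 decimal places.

0.029

Conditional on each supplier, P(X = 6): A: 0.000163596; B: 0.0536195; C: 0.017294.
By total probability, P(X = 6) = 0.29·0.000163596 + 0.45·0.0536195 + 0.26·0.017294 = 0.0286727.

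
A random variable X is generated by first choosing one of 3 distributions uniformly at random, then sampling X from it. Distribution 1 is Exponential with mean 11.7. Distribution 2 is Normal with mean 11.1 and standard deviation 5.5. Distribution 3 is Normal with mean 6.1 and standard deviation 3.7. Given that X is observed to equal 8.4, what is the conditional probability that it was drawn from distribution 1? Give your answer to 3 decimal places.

Likelihoods f(8.4 | ·): 1: 0.0416882; 2: 0.0643008; 3: 0.0888791.
Posterior ∝ prior × likelihood. Numerator for 1: 0.333333·0.0416882 = 0.0138961.
Normalizing constant: 0.333333·0.0416882 + 0.333333·0.0643008 + 0.333333·0.0888791 = 0.064956.
P(1 | observation) = 0.0138961 / 0.064956 = 0.21393.

0.214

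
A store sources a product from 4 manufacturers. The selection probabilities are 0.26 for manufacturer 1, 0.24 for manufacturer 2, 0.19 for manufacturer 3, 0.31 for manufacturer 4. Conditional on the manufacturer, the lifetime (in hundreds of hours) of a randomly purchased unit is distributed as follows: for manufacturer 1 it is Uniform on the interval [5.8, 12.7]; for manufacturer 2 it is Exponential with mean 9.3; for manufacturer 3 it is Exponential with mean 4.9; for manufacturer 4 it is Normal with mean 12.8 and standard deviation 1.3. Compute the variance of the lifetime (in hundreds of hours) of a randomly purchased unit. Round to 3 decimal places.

Per component, 1: μ=9.25, E[X²]=89.53; 2: μ=9.3, E[X²]=172.98; 3: μ=4.9, E[X²]=48.02; 4: μ=12.8, E[X²]=165.53.
E[X] = 0.26·9.25 + 0.24·9.3 + 0.19·4.9 + 0.31·12.8 = 9.536.
E[X²] = 0.26·89.53 + 0.24·172.98 + 0.19·48.02 + 0.31·165.53 = 125.231.
Var(X) = E[X²] − (E[X])² = 125.231 − 90.9353 = 34.2958.

34.296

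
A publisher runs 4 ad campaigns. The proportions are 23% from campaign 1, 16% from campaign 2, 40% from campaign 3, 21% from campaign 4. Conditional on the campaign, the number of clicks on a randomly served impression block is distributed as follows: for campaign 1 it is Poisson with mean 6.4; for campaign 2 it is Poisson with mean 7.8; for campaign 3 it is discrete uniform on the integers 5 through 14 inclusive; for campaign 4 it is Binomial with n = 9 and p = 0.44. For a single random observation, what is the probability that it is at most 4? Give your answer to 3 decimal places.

0.207

Conditional on each campaign, P(X ≤ 4): 1: 0.23507; 2: 0.11167; 3: 0; 4: 0.644858.
By total probability, P(X ≤ 4) = 0.23·0.23507 + 0.16·0.11167 + 0.4·0 + 0.21·0.644858 = 0.207353.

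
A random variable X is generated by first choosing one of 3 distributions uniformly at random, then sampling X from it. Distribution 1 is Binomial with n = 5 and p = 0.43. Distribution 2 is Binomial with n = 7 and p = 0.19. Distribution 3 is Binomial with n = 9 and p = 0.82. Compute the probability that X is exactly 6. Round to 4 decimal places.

0.0497

Conditional on each component, P(X = 6): 1: 0; 2: 0.00026675; 3: 0.148929.
By total probability, P(X = 6) = 0.333333·0 + 0.333333·0.00026675 + 0.333333·0.148929 = 0.049732.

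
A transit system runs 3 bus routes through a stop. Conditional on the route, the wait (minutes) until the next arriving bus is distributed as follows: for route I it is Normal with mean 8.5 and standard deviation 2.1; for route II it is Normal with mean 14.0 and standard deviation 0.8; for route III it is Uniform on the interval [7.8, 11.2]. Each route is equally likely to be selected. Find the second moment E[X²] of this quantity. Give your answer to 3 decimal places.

For each component E[X²] = Var + (mean)², giving I: 76.66; II: 196.64; III: 91.2133.
Overall E[X²] = 0.333333·76.66 + 0.333333·196.64 + 0.333333·91.2133 = 121.504.

121.504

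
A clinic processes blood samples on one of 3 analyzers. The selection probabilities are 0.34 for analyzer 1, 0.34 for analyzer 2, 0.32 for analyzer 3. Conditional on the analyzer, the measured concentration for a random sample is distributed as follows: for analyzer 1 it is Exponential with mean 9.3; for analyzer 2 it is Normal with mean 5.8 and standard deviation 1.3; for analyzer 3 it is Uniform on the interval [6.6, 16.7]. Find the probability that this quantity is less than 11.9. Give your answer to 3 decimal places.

Conditional on each analyzer, P(X < 11.9): 1: 0.721843; 2: 0.999999; 3: 0.524752.
By total probability, P(X < 11.9) = 0.34·0.721843 + 0.34·0.999999 + 0.32·0.524752 = 0.753347.

0.753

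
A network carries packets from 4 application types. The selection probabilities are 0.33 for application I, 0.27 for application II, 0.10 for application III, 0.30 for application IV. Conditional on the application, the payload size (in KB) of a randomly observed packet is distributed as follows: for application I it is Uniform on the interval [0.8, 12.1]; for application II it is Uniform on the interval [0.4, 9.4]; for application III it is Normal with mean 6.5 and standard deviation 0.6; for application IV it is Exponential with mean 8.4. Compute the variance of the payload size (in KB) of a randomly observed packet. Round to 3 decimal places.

28.298

Per component, I: μ=6.45, E[X²]=52.2433; II: μ=4.9, E[X²]=30.76; III: μ=6.5, E[X²]=42.61; IV: μ=8.4, E[X²]=141.12.
E[X] = 0.33·6.45 + 0.27·4.9 + 0.1·6.5 + 0.3·8.4 = 6.6215.
E[X²] = 0.33·52.2433 + 0.27·30.76 + 0.1·42.61 + 0.3·141.12 = 72.1425.
Var(X) = E[X²] − (E[X])² = 72.1425 − 43.8443 = 28.2982.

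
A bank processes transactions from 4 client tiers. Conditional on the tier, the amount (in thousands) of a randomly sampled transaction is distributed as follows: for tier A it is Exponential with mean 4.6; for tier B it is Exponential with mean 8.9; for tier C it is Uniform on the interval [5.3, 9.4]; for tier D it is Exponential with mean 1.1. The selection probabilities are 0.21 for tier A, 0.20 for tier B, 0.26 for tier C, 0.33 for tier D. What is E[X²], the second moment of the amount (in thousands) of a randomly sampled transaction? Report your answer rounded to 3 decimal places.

For each component E[X²] = Var + (mean)², giving A: 42.32; B: 158.42; C: 55.4233; D: 2.42.
Overall E[X²] = 0.21·42.32 + 0.2·158.42 + 0.26·55.4233 + 0.33·2.42 = 55.7799.

55.780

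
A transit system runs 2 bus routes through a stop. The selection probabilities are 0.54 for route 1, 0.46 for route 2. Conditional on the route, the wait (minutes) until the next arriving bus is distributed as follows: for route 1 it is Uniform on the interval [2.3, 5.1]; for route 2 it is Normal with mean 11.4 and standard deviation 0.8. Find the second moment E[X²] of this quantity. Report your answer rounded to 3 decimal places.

67.821

For each component E[X²] = Var + (mean)², giving 1: 14.3433; 2: 130.6.
Overall E[X²] = 0.54·14.3433 + 0.46·130.6 = 67.8214.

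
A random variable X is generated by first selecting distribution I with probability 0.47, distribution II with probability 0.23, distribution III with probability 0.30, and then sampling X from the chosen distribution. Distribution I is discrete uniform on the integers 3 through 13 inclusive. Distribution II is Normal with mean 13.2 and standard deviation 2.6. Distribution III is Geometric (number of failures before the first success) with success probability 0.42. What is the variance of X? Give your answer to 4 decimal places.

25.9803

Per component, I: μ=8, E[X²]=74; II: μ=13.2, E[X²]=181; III: μ=1.38095, E[X²]=5.19501.
E[X] = 0.47·8 + 0.23·13.2 + 0.3·1.38095 = 7.21029.
E[X²] = 0.47·74 + 0.23·181 + 0.3·5.19501 = 77.9685.
Var(X) = E[X²] − (E[X])² = 77.9685 − 51.9882 = 25.9803.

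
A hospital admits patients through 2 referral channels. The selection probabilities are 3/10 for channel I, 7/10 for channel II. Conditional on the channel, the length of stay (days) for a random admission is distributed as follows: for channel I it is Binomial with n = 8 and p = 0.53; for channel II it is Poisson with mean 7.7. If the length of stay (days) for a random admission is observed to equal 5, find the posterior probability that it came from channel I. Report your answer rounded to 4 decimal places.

0.5050

Likelihoods P(X=5 | ·): I: 0.243143; II: 0.102142.
Posterior ∝ prior × likelihood. Numerator for I: 0.3·0.243143 = 0.0729428.
Normalizing constant: 0.3·0.243143 + 0.7·0.102142 = 0.144442.
P(I | observation) = 0.0729428 / 0.144442 = 0.504996.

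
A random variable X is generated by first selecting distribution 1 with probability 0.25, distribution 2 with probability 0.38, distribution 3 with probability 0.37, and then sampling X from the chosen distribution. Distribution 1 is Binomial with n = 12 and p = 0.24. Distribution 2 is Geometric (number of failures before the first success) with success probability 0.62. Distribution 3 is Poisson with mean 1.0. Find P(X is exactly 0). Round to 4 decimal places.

0.3810

Conditional on each component, P(X = 0): 1: 0.0371333; 2: 0.62; 3: 0.367879.
By total probability, P(X = 0) = 0.25·0.0371333 + 0.38·0.62 + 0.37·0.367879 = 0.380999.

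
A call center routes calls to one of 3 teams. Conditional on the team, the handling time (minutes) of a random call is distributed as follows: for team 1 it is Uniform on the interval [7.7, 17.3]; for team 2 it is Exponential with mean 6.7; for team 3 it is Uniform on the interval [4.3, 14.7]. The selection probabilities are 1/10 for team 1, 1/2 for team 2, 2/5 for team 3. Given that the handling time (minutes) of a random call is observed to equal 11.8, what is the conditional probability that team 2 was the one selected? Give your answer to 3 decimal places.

Likelihoods f(11.8 | ·): 1: 0.104167; 2: 0.0256477; 3: 0.0961538.
Posterior ∝ prior × likelihood. Numerator for 2: 0.5·0.0256477 = 0.0128238.
Normalizing constant: 0.1·0.104167 + 0.5·0.0256477 + 0.4·0.0961538 = 0.0617021.
P(2 | observation) = 0.0128238 / 0.0617021 = 0.207835.

0.208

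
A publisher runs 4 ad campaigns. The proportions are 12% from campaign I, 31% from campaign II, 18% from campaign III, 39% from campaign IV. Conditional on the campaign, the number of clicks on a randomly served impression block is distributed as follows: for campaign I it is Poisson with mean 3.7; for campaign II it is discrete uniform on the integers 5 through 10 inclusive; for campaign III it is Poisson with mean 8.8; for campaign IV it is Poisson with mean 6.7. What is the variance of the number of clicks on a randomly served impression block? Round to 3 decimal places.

7.547

Per component, I: μ=3.7, E[X²]=17.39; II: μ=7.5, E[X²]=59.1667; III: μ=8.8, E[X²]=86.24; IV: μ=6.7, E[X²]=51.59.
E[X] = 0.12·3.7 + 0.31·7.5 + 0.18·8.8 + 0.39·6.7 = 6.966.
E[X²] = 0.12·17.39 + 0.31·59.1667 + 0.18·86.24 + 0.39·51.59 = 56.0718.
Var(X) = E[X²] − (E[X])² = 56.0718 − 48.5252 = 7.54661.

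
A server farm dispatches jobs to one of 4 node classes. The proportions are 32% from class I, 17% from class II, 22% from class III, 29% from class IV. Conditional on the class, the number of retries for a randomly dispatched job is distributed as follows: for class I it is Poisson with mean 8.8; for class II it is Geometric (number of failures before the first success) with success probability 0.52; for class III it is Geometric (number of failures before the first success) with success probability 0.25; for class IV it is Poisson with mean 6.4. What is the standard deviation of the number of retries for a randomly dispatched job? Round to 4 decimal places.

4.0336

Per component, I: μ=8.8, E[X²]=86.24; II: μ=0.923077, E[X²]=2.62722; III: μ=3, E[X²]=21; IV: μ=6.4, E[X²]=47.36.
E[X] = 0.32·8.8 + 0.17·0.923077 + 0.22·3 + 0.29·6.4 = 5.48892.
E[X²] = 0.32·86.24 + 0.17·2.62722 + 0.22·21 + 0.29·47.36 = 46.3978.
Var(X) = E[X²] − (E[X])² = 46.3978 − 30.1283 = 16.2696.
SD(X) = √16.2696 = 4.03355.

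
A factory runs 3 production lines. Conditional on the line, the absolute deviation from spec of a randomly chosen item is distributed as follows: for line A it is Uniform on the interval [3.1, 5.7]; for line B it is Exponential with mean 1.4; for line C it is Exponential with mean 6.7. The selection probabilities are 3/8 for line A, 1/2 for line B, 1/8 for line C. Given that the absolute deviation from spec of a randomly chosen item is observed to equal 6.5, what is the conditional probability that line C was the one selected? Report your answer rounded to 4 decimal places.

0.6728

Likelihoods f(6.5 | ·): A: 0; B: 0.00687867; C: 0.0565711.
Posterior ∝ prior × likelihood. Numerator for C: 0.125·0.0565711 = 0.00707139.
Normalizing constant: 0.375·0 + 0.5·0.00687867 + 0.125·0.0565711 = 0.0105107.
P(C | observation) = 0.00707139 / 0.0105107 = 0.672778.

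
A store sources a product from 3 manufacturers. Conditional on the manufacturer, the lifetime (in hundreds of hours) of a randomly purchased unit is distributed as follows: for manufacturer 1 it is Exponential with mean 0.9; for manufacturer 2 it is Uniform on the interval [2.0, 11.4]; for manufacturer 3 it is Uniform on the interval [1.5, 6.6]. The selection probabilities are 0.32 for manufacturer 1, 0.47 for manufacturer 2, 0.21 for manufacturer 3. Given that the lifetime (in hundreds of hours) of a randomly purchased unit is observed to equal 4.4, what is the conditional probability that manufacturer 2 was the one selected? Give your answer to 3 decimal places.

0.533

Likelihoods f(4.4 | ·): 1: 0.00836643; 2: 0.106383; 3: 0.196078.
Posterior ∝ prior × likelihood. Numerator for 2: 0.47·0.106383 = 0.05.
Normalizing constant: 0.32·0.00836643 + 0.47·0.106383 + 0.21·0.196078 = 0.0938537.
P(2 | observation) = 0.05 / 0.0938537 = 0.532744.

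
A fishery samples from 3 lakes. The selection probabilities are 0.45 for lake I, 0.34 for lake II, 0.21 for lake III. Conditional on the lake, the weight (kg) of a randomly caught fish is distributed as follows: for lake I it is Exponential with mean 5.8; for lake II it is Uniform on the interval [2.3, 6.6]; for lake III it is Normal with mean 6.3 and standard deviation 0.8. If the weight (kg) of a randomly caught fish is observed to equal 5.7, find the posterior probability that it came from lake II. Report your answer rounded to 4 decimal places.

0.4225

Likelihoods f(5.7 | ·): I: 0.0645305; II: 0.232558; III: 0.376422.
Posterior ∝ prior × likelihood. Numerator for II: 0.34·0.232558 = 0.0790698.
Normalizing constant: 0.45·0.0645305 + 0.34·0.232558 + 0.21·0.376422 = 0.187157.
P(II | observation) = 0.0790698 / 0.187157 = 0.422478.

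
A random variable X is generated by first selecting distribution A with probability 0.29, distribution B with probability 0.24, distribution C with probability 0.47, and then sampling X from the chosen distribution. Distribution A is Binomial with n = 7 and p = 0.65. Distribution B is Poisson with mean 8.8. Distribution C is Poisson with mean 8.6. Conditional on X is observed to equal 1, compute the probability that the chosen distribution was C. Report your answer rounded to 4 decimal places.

0.2133

Likelihoods P(X=1 | ·): A: 0.00836411; B: 0.00132645; C: 0.00158331.
Posterior ∝ prior × likelihood. Numerator for C: 0.47·0.00158331 = 0.000744156.
Normalizing constant: 0.29·0.00836411 + 0.24·0.00132645 + 0.47·0.00158331 = 0.0034881.
P(C | observation) = 0.000744156 / 0.0034881 = 0.213342.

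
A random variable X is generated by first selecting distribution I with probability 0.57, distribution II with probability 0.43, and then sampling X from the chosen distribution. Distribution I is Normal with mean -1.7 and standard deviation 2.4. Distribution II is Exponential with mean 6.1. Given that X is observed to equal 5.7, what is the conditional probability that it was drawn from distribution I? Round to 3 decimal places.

0.029

Likelihoods f(5.7 | ·): I: 0.00143315; II: 0.0643953.
Posterior ∝ prior × likelihood. Numerator for I: 0.57·0.00143315 = 0.000816896.
Normalizing constant: 0.57·0.00143315 + 0.43·0.0643953 = 0.0285069.
P(I | observation) = 0.000816896 / 0.0285069 = 0.0286561.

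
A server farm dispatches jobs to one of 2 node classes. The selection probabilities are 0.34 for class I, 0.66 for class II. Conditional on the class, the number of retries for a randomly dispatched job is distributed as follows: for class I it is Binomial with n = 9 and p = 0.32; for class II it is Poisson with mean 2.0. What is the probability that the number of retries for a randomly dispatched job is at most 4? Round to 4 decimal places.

Conditional on each class, P(X ≤ 4): I: 0.874815; II: 0.947347.
By total probability, P(X ≤ 4) = 0.34·0.874815 + 0.66·0.947347 = 0.922686.

0.9227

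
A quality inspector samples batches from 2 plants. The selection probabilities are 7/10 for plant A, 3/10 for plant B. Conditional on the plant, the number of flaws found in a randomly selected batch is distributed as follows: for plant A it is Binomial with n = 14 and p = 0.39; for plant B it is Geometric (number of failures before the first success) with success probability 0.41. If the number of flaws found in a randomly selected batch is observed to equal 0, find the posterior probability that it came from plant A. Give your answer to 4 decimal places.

0.0056

Likelihoods P(X=0 | ·): A: 0.000987683; B: 0.41.
Posterior ∝ prior × likelihood. Numerator for A: 0.7·0.000987683 = 0.000691378.
Normalizing constant: 0.7·0.000987683 + 0.3·0.41 = 0.123691.
P(A | observation) = 0.000691378 / 0.123691 = 0.00558954.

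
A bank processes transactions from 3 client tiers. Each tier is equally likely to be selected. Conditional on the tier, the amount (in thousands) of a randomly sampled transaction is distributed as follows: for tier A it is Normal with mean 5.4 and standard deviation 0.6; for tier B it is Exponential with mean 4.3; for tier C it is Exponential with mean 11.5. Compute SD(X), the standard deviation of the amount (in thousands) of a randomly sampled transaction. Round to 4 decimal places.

Per component, A: μ=5.4, E[X²]=29.52; B: μ=4.3, E[X²]=36.98; C: μ=11.5, E[X²]=264.5.
E[X] = 0.333333·5.4 + 0.333333·4.3 + 0.333333·11.5 = 7.06667.
E[X²] = 0.333333·29.52 + 0.333333·36.98 + 0.333333·264.5 = 110.333.
Var(X) = E[X²] − (E[X])² = 110.333 − 49.9378 = 60.3956.
SD(X) = √60.3956 = 7.77146.

7.7715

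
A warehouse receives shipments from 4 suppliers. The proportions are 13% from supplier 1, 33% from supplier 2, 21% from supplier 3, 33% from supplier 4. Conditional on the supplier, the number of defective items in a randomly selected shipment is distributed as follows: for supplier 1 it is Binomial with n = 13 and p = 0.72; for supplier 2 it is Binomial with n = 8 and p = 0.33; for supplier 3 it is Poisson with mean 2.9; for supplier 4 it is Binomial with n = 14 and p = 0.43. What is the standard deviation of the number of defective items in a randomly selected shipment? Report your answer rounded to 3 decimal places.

Per component, 1: μ=9.36, E[X²]=90.2304; 2: μ=2.64, E[X²]=8.7384; 3: μ=2.9, E[X²]=11.31; 4: μ=6.02, E[X²]=39.6718.
E[X] = 0.13·9.36 + 0.33·2.64 + 0.21·2.9 + 0.33·6.02 = 4.6836.
E[X²] = 0.13·90.2304 + 0.33·8.7384 + 0.21·11.31 + 0.33·39.6718 = 30.0804.
Var(X) = E[X²] − (E[X])² = 30.0804 − 21.9361 = 8.14431.
SD(X) = √8.14431 = 2.85382.

2.854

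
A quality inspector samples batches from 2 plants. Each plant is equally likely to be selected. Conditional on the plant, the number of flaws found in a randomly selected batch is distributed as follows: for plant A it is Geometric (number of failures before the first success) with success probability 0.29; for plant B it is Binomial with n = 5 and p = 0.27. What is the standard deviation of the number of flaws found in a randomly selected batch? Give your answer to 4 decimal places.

Per component, A: μ=2.44828, E[X²]=14.4364; B: μ=1.35, E[X²]=2.808.
E[X] = 0.5·2.44828 + 0.5·1.35 = 1.89914.
E[X²] = 0.5·14.4364 + 0.5·2.808 = 8.62219.
Var(X) = E[X²] − (E[X])² = 8.62219 − 3.60672 = 5.01547.
SD(X) = √5.01547 = 2.23952.

2.2395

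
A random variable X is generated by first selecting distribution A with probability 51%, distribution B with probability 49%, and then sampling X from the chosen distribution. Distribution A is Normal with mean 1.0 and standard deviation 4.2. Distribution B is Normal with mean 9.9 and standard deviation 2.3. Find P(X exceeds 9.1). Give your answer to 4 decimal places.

Conditional on each component, P(X > 9.1): A: 0.026892; B: 0.636015.
By total probability, P(X > 9.1) = 0.51·0.026892 + 0.49·0.636015 = 0.325362.

0.3254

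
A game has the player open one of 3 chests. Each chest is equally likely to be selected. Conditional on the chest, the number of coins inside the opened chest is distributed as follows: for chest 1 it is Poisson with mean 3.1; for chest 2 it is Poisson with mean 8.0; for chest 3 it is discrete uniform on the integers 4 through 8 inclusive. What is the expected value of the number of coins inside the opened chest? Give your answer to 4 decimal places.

5.7000

Component means — 1: 3.1; 2: 8; 3: 6.
E[X] = 0.333333·3.1 + 0.333333·8 + 0.333333·6 = 5.7.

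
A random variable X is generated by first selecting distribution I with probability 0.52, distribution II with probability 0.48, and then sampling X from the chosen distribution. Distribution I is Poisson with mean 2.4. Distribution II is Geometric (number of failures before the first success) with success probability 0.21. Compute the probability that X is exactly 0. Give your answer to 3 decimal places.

0.148

Conditional on each component, P(X = 0): I: 0.090718; II: 0.21.
By total probability, P(X = 0) = 0.52·0.090718 + 0.48·0.21 = 0.147973.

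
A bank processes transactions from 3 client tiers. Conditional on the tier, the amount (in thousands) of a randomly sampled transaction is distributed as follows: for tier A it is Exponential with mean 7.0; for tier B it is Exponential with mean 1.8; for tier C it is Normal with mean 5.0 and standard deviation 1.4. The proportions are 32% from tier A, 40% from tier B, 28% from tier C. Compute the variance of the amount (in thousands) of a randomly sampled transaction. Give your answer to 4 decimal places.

Per component, A: μ=7, E[X²]=98; B: μ=1.8, E[X²]=6.48; C: μ=5, E[X²]=26.96.
E[X] = 0.32·7 + 0.4·1.8 + 0.28·5 = 4.36.
E[X²] = 0.32·98 + 0.4·6.48 + 0.28·26.96 = 41.5008.
Var(X) = E[X²] − (E[X])² = 41.5008 − 19.0096 = 22.4912.

22.4912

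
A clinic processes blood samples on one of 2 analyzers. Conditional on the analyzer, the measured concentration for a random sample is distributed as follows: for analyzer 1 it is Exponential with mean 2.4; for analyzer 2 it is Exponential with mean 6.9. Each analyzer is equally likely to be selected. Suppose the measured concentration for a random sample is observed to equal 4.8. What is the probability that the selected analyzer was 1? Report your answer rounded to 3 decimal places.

Likelihoods f(4.8 | ·): 1: 0.0563897; 2: 0.0722825.
Posterior ∝ prior × likelihood. Numerator for 1: 0.5·0.0563897 = 0.0281949.
Normalizing constant: 0.5·0.0563897 + 0.5·0.0722825 = 0.0643361.
P(1 | observation) = 0.0281949 / 0.0643361 = 0.438243.

0.438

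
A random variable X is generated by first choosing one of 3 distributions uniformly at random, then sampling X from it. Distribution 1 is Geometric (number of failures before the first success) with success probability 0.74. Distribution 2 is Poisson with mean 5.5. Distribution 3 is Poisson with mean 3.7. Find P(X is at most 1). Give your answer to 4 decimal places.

0.3584

Conditional on each component, P(X ≤ 1): 1: 0.9324; 2: 0.026564; 3: 0.116201.
By total probability, P(X ≤ 1) = 0.333333·0.9324 + 0.333333·0.026564 + 0.333333·0.116201 = 0.358388.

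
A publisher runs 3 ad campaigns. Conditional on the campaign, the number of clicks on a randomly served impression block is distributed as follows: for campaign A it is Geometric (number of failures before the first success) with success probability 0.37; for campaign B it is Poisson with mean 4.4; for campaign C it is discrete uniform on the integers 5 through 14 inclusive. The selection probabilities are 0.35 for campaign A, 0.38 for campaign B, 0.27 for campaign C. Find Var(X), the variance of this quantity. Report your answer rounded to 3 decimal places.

Per component, A: μ=1.7027, E[X²]=7.5011; B: μ=4.4, E[X²]=23.76; C: μ=9.5, E[X²]=98.5.
E[X] = 0.35·1.7027 + 0.38·4.4 + 0.27·9.5 = 4.83295.
E[X²] = 0.35·7.5011 + 0.38·23.76 + 0.27·98.5 = 38.2492.
Var(X) = E[X²] − (E[X])² = 38.2492 − 23.3574 = 14.8918.

14.892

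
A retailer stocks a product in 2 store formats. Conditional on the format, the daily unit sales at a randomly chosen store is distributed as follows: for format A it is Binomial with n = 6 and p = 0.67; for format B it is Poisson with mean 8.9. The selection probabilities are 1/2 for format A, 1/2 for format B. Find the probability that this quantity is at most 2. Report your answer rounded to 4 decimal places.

Conditional on each format, P(X ≤ 2): A: 0.0968779; B: 0.00675193.
By total probability, P(X ≤ 2) = 0.5·0.0968779 + 0.5·0.00675193 = 0.0518149.

0.0518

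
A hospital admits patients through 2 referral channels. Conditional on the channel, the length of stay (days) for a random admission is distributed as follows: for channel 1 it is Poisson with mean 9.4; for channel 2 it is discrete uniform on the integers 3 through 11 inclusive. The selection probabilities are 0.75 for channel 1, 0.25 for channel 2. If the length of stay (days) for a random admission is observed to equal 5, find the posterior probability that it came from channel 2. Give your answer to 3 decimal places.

0.423

Likelihoods P(X=5 | ·): 1: 0.0505929; 2: 0.111111.
Posterior ∝ prior × likelihood. Numerator for 2: 0.25·0.111111 = 0.0277778.
Normalizing constant: 0.75·0.0505929 + 0.25·0.111111 = 0.0657225.
P(2 | observation) = 0.0277778 / 0.0657225 = 0.422653.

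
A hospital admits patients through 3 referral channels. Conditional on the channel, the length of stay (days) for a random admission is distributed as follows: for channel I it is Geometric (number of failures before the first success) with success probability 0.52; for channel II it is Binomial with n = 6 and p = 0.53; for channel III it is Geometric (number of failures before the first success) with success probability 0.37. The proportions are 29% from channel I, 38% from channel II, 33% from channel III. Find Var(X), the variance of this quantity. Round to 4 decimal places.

Per component, I: μ=0.923077, E[X²]=2.62722; II: μ=3.18, E[X²]=11.607; III: μ=1.7027, E[X²]=7.5011.
E[X] = 0.29·0.923077 + 0.38·3.18 + 0.33·1.7027 = 2.03798.
E[X²] = 0.29·2.62722 + 0.38·11.607 + 0.33·7.5011 = 7.64792.
Var(X) = E[X²] − (E[X])² = 7.64792 − 4.15338 = 3.49454.

3.4945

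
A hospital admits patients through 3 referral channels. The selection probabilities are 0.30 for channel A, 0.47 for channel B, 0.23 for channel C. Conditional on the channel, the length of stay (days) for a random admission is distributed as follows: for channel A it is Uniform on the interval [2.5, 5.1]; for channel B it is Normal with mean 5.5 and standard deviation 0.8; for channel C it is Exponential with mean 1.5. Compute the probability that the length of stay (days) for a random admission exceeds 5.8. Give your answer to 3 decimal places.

Conditional on each channel, P(X > 5.8): A: 0; B: 0.35383; C: 0.020928.
By total probability, P(X > 5.8) = 0.3·0 + 0.47·0.35383 + 0.23·0.020928 = 0.171114.

0.171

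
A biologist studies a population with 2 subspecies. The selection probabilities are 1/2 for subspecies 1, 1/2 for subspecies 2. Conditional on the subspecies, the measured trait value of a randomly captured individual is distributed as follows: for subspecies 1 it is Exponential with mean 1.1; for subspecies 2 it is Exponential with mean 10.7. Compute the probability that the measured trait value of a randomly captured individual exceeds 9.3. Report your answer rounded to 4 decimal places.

0.2098

Conditional on each subspecies, P(X > 9.3): 1: 0.00021293; 2: 0.419304.
By total probability, P(X > 9.3) = 0.5·0.00021293 + 0.5·0.419304 = 0.209759.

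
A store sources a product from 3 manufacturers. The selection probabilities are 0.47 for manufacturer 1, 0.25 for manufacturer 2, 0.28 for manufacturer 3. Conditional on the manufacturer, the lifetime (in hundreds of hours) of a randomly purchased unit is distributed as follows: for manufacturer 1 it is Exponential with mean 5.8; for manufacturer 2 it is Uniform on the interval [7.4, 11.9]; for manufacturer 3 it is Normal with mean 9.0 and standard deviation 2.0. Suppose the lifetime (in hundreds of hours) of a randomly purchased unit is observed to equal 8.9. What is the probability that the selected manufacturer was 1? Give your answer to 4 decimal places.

Likelihoods f(8.9 | ·): 1: 0.0371668; 2: 0.222222; 3: 0.199222.
Posterior ∝ prior × likelihood. Numerator for 1: 0.47·0.0371668 = 0.0174684.
Normalizing constant: 0.47·0.0371668 + 0.25·0.222222 + 0.28·0.199222 = 0.128806.
P(1 | observation) = 0.0174684 / 0.128806 = 0.135618.

0.1356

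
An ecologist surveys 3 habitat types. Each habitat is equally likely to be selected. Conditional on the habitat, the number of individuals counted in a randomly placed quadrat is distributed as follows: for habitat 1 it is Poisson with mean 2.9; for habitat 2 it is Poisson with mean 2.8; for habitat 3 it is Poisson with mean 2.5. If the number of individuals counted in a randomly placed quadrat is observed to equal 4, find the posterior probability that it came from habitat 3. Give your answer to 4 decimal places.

0.2959

Likelihoods P(X=4 | ·): 1: 0.162154; 2: 0.155739; 3: 0.133602.
Posterior ∝ prior × likelihood. Numerator for 3: 0.333333·0.133602 = 0.044534.
Normalizing constant: 0.333333·0.162154 + 0.333333·0.155739 + 0.333333·0.133602 = 0.150498.
P(3 | observation) = 0.044534 / 0.150498 = 0.295911.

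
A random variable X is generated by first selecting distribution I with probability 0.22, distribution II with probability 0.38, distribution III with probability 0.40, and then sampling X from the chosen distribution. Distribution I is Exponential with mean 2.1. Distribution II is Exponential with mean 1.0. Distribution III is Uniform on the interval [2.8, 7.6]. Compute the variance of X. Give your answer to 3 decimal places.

5.746

Per component, I: μ=2.1, E[X²]=8.82; II: μ=1, E[X²]=2; III: μ=5.2, E[X²]=28.96.
E[X] = 0.22·2.1 + 0.38·1 + 0.4·5.2 = 2.922.
E[X²] = 0.22·8.82 + 0.38·2 + 0.4·28.96 = 14.2844.
Var(X) = E[X²] − (E[X])² = 14.2844 − 8.53808 = 5.74632.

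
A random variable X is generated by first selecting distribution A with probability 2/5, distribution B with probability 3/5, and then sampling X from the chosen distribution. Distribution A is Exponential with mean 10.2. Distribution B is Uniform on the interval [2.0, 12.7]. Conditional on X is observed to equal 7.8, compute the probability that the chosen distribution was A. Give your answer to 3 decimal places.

0.246

Likelihoods f(7.8 | ·): A: 0.0456344; B: 0.0934579.
Posterior ∝ prior × likelihood. Numerator for A: 0.4·0.0456344 = 0.0182538.
Normalizing constant: 0.4·0.0456344 + 0.6·0.0934579 = 0.0743285.
P(A | observation) = 0.0182538 / 0.0743285 = 0.245582.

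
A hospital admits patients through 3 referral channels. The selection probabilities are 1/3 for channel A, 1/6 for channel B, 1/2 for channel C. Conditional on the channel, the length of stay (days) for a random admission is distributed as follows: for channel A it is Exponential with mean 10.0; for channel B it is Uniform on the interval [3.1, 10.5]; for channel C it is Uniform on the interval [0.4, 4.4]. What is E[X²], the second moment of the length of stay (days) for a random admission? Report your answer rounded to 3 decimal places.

For each component E[X²] = Var + (mean)², giving A: 200; B: 50.8033; C: 7.09333.
Overall E[X²] = 0.333333·200 + 0.166667·50.8033 + 0.5·7.09333 = 78.6806.

78.681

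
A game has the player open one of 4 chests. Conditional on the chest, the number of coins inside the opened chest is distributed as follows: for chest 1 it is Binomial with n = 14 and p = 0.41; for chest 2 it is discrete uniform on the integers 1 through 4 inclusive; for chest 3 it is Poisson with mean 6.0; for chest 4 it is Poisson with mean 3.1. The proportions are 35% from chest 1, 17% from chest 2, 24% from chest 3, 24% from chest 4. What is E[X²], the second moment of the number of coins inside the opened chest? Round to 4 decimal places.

For each component E[X²] = Var + (mean)², giving 1: 36.3342; 2: 7.5; 3: 42; 4: 12.71.
Overall E[X²] = 0.35·36.3342 + 0.17·7.5 + 0.24·42 + 0.24·12.71 = 27.1224.

27.1224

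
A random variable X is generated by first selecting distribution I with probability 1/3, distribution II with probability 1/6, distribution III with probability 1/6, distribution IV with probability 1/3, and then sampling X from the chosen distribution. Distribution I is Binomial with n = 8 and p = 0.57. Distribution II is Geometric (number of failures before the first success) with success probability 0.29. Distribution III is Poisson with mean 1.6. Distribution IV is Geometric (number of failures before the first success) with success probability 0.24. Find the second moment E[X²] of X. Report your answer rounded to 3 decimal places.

For each component E[X²] = Var + (mean)², giving I: 22.7544; II: 14.4364; III: 4.16; IV: 23.2222.
Overall E[X²] = 0.333333·22.7544 + 0.166667·14.4364 + 0.166667·4.16 + 0.333333·23.2222 = 18.4249.

18.425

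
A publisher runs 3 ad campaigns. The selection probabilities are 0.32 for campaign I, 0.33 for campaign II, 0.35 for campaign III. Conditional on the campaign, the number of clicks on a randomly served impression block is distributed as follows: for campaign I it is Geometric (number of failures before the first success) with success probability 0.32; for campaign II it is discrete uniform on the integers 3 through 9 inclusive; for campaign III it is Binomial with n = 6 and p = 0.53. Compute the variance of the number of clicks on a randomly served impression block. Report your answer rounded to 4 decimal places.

Per component, I: μ=2.125, E[X²]=11.1562; II: μ=6, E[X²]=40; III: μ=3.18, E[X²]=11.607.
E[X] = 0.32·2.125 + 0.33·6 + 0.35·3.18 = 3.773.
E[X²] = 0.32·11.1562 + 0.33·40 + 0.35·11.607 = 20.8325.
Var(X) = E[X²] − (E[X])² = 20.8325 − 14.2355 = 6.59692.

6.5969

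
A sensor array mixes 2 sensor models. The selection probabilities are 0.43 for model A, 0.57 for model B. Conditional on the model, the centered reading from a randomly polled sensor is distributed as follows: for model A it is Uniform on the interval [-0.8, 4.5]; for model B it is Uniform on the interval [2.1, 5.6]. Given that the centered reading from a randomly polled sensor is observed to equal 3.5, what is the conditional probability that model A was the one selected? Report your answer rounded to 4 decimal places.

0.3325

Likelihoods f(3.5 | ·): A: 0.188679; B: 0.285714.
Posterior ∝ prior × likelihood. Numerator for A: 0.43·0.188679 = 0.0811321.
Normalizing constant: 0.43·0.188679 + 0.57·0.285714 = 0.243989.
P(A | observation) = 0.0811321 / 0.243989 = 0.332523.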